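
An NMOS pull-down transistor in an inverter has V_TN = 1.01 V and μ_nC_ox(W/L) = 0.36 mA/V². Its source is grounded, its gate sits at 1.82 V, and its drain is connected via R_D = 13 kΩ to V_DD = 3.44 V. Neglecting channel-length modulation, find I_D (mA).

V_GS = V_G = 1.82 V, so V_ov = 1.82 − 1.01 = 0.81 V.
Assume saturation: I_D = ½ k_n V_ov² = 0.5 × 0.36 × 0.81² = 0.118 mA, giving V_DS = V_DD − I_D R_D = 3.44 − 0.118 × 13 = 1.9 V.
V_DS = 1.9 V ≥ V_ov = 0.81 V, confirming saturation.

I_D = 0.118 mA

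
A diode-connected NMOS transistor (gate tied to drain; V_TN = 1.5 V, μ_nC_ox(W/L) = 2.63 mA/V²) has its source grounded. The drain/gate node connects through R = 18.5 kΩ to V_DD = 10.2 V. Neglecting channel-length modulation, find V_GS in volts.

With gate tied to drain, V_GS = V_DS ≥ V_GS − V_TN, so the device is in saturation.
KCL at the drain: ½ k_n (V_GS − V_TN)² = (V_DD − V_GS)/R.
Let x = V_GS − 1.5. Then 24.3 x² + x − 8.7 = 0, giving x = 0.578 V (positive root), so V_GS = 2.08 V.
I_D = (V_DD − V_GS)/R = (10.2 − 2.08) / 18.5 = 0.439 mA.

V_GS = 2.08 V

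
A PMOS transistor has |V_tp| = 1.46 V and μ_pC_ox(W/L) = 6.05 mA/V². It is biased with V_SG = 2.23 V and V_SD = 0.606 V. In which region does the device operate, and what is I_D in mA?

Triode; I_D = 1.71 mA

V_ov = V_SG − |V_tp| = 2.23 − 1.46 = 0.77 V.
Since V_SD = 0.606 V < V_ov = 0.77 V, the device is in the triode region.
I_D = k_p [V_ov · V_SD − ½ V_SD²] = 6.05 × [0.77 × 0.606 − 0.5 × 0.606²] = 1.71 mA.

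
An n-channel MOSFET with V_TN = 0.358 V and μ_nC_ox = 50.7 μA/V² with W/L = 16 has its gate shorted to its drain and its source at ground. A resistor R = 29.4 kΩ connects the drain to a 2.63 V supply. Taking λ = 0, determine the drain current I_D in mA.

I_D = 0.0638 mA

With gate tied to drain, V_GS = V_DS ≥ V_GS − V_TN, so the device is in saturation.
k_n = μ_nC_ox · (W/L) = 0.8112 mA/V².
KCL at the drain: ½ k_n (V_GS − V_TN)² = (V_DD − V_GS)/R.
Let x = V_GS − 0.358. Then 11.9 x² + x − 2.272 = 0, giving x = 0.397 V (positive root), so V_GS = 0.755 V.
I_D = (V_DD − V_GS)/R = (2.63 − 0.755) / 29.4 = 0.0638 mA.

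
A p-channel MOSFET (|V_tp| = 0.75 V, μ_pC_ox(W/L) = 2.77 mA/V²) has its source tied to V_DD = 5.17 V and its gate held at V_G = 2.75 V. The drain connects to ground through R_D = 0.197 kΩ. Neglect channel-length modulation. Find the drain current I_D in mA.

V_SG = V_DD − V_G = 5.17 − 2.75 = 2.42 V, so V_ov = 2.42 − 0.75 = 1.67 V.
Assume saturation: I_D = ½ k_p V_ov² = 0.5 × 2.77 × 1.67² = 3.86 mA, giving V_SD = V_DD − I_D R_D = 5.17 − 3.86 × 0.197 = 4.41 V.
V_SD = 4.41 V ≥ V_ov = 1.67 V, confirming saturation.

I_D = 3.86 mA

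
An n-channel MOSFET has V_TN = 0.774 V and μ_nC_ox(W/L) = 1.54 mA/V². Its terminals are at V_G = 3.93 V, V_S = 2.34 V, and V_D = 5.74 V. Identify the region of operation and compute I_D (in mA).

V_GS = V_G − V_S = 3.93 − 2.34 = 1.59 V; V_DS = V_D − V_S = 5.74 − 2.34 = 3.4 V.
V_ov = V_GS − V_TN = 1.59 − 0.774 = 0.816 V.
Since V_DS = 3.4 V ≥ V_ov = 0.816 V, the device is in saturation.
I_D = ½ k_n V_ov² = 0.5 × 1.54 × 0.816² = 0.513 mA.

Saturation; I_D = 0.513 mA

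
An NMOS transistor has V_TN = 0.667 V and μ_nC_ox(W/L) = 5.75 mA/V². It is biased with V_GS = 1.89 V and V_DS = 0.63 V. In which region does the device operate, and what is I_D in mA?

V_ov = V_GS − V_TN = 1.89 − 0.667 = 1.22 V.
Since V_DS = 0.63 V < V_ov = 1.22 V, the device is in the triode region.
I_D = k_n [V_ov · V_DS − ½ V_DS²] = 5.75 × [1.22 × 0.63 − 0.5 × 0.63²] = 3.29 mA.

Triode; I_D = 3.29 mA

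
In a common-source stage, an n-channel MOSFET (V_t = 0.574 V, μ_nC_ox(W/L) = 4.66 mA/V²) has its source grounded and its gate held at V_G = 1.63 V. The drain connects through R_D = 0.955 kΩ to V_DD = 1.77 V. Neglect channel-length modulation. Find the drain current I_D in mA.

V_GS = V_G = 1.63 V, so V_ov = 1.63 − 0.574 = 1.06 V.
Assume saturation: I_D = ½ k_n V_ov² = 0.5 × 4.66 × 1.06² = 2.6 mA, giving V_DS = V_DD − I_D R_D = 1.77 − 2.6 × 0.955 = -0.711 V.
But -0.711 V < V_ov = 1.06 V, so the device is actually in triode.
In triode I_D = k_n[V_ov V_DS − ½ V_DS²] and I_D = (V_DD − V_DS)/R_D. Equating: 2.23 V_DS² − 5.7 V_DS + 1.77 = 0, giving V_DS = 0.362 V (the root below V_ov).
I_D = (1.77 − 0.362) / 0.955 = 1.47 mA.

I_D = 1.47 mA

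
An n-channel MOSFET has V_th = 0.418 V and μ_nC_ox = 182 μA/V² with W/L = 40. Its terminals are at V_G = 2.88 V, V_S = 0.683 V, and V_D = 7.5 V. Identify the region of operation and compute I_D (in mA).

Saturation; I_D = 11.5 mA

V_GS = V_G − V_S = 2.88 − 0.683 = 2.2 V; V_DS = V_D − V_S = 7.5 − 0.683 = 6.82 V.
k_n = μ_nC_ox · (W/L) = 7.28 mA/V².
V_ov = V_GS − V_th = 2.2 − 0.418 = 1.78 V.
Since V_DS = 6.82 V ≥ V_ov = 1.78 V, the device is in saturation.
I_D = ½ k_n V_ov² = 0.5 × 7.28 × 1.78² = 11.5 mA.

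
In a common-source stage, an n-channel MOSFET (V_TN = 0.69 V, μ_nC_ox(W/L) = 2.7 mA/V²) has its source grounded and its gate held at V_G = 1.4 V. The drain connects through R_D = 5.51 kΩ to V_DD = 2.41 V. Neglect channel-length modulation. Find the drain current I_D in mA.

I_D = 0.392 mA

V_GS = V_G = 1.4 V, so V_ov = 1.4 − 0.69 = 0.71 V.
Assume saturation: I_D = ½ k_n V_ov² = 0.5 × 2.7 × 0.71² = 0.681 mA, giving V_DS = V_DD − I_D R_D = 2.41 − 0.681 × 5.51 = -1.34 V.
But -1.34 V < V_ov = 0.71 V, so the device is actually in triode.
In triode I_D = k_n[V_ov V_DS − ½ V_DS²] and I_D = (V_DD − V_DS)/R_D. Equating: 7.44 V_DS² − 11.56 V_DS + 2.41 = 0, giving V_DS = 0.248 V (the root below V_ov).
I_D = (2.41 − 0.248) / 5.51 = 0.392 mA.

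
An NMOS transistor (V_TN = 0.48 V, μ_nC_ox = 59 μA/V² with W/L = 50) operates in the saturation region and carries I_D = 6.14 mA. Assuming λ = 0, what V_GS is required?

k_n = μ_nC_ox · (W/L) = 2.95 mA/V².
In saturation I_D = ½ k_n (V_GS − V_TN)², so V_GS − V_TN = √(2 I_D / k_n) = √(2 × 6.14 / 2.95) = 2.04 V.
V_GS = 0.48 + 2.04 = 2.52 V.

V_GS = 2.52 V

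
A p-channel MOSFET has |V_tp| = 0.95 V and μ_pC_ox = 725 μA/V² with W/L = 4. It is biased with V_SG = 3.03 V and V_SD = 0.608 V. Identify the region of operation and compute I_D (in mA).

Triode; I_D = 3.13 mA

k_p = μ_pC_ox · (W/L) = 2.9 mA/V².
V_ov = V_SG − |V_tp| = 3.03 − 0.95 = 2.08 V.
Since V_SD = 0.608 V < V_ov = 2.08 V, the device is in the triode region.
I_D = k_p [V_ov · V_SD − ½ V_SD²] = 2.9 × [2.08 × 0.608 − 0.5 × 0.608²] = 3.13 mA.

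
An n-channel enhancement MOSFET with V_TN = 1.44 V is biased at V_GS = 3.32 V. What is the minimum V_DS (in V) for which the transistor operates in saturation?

The boundary between triode and saturation is V_DS = V_GS − V_TN = V_ov.
V_ov = 3.32 − 1.44 = 1.88 V.

V_DS,sat = 1.88 V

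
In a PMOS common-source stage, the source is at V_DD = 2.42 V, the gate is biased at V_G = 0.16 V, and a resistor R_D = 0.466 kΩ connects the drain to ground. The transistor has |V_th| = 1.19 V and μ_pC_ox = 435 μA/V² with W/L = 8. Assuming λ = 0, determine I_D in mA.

I_D = 1.99 mA

V_SG = V_DD − V_G = 2.42 − 0.16 = 2.26 V, so V_ov = 2.26 − 1.19 = 1.07 V.
k_p = μ_pC_ox · (W/L) = 3.48 mA/V².
Assume saturation: I_D = ½ k_p V_ov² = 0.5 × 3.48 × 1.07² = 1.99 mA, giving V_SD = V_DD − I_D R_D = 2.42 − 1.99 × 0.466 = 1.49 V.
V_SD = 1.49 V ≥ V_ov = 1.07 V, confirming saturation.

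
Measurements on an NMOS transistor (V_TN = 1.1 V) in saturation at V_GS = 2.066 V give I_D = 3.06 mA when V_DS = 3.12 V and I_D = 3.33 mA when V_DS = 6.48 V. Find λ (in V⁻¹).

λ = 0.0286 V⁻¹

With V_GS fixed, I_D ∝ (1 + λ V_DS) in saturation, so I_D2/I_D1 = (1 + λ V_DS2)/(1 + λ V_DS1).
3.33/3.06 = 1.088 = (1 + 6.48 λ)/(1 + 3.12 λ).
Solving: λ (I_D1 V_DS2 − I_D2 V_DS1) = I_D2 − I_D1, so λ = (3.33 − 3.06) / (3.06 × 6.48 − 3.33 × 3.12) = 0.27 / 9.44 = 0.0286 V⁻¹.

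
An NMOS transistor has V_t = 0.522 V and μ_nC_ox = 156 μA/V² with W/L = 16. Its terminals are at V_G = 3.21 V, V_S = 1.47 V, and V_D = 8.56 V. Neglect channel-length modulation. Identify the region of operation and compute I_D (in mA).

Saturation; I_D = 1.85 mA

V_GS = V_G − V_S = 3.21 − 1.47 = 1.74 V; V_DS = V_D − V_S = 8.56 − 1.47 = 7.09 V.
k_n = μ_nC_ox · (W/L) = 2.496 mA/V².
V_ov = V_GS − V_t = 1.74 − 0.522 = 1.22 V.
Since V_DS = 7.09 V ≥ V_ov = 1.22 V, the device is in saturation.
I_D = ½ k_n V_ov² = 0.5 × 2.496 × 1.22² = 1.85 mA.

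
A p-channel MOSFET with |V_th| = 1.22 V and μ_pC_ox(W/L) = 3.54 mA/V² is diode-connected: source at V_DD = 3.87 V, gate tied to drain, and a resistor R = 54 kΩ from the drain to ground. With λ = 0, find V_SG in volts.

With gate tied to drain, V_SG = V_SD ≥ V_SG − |V_th|, so the device is in saturation.
KCL at the drain: ½ k_p (V_SG − |V_th|)² = (V_DD − V_SG)/R.
Let x = V_SG − 1.22. Then 95.6 x² + x − 2.65 = 0, giving x = 0.161 V (positive root), so V_SG = 1.38 V.
I_D = (V_DD − V_SG)/R = (3.87 − 1.38) / 54 = 0.0461 mA.

V_SG = 1.38 V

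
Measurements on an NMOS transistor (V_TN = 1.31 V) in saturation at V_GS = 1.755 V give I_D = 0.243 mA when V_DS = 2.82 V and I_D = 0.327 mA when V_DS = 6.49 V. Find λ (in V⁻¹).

λ = 0.128 V⁻¹

With V_GS fixed, I_D ∝ (1 + λ V_DS) in saturation, so I_D2/I_D1 = (1 + λ V_DS2)/(1 + λ V_DS1).
0.327/0.243 = 1.346 = (1 + 6.49 λ)/(1 + 2.82 λ).
Solving: λ (I_D1 V_DS2 − I_D2 V_DS1) = I_D2 − I_D1, so λ = (0.327 − 0.243) / (0.243 × 6.49 − 0.327 × 2.82) = 0.084 / 0.655 = 0.128 V⁻¹.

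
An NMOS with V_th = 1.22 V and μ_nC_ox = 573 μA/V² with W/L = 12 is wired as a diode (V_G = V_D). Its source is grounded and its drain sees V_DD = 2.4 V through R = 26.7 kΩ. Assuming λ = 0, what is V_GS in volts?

With gate tied to drain, V_GS = V_DS ≥ V_GS − V_th, so the device is in saturation.
k_n = μ_nC_ox · (W/L) = 6.876 mA/V².
KCL at the drain: ½ k_n (V_GS − V_th)² = (V_DD − V_GS)/R.
Let x = V_GS − 1.22. Then 91.8 x² + x − 1.18 = 0, giving x = 0.108 V (positive root), so V_GS = 1.33 V.
I_D = (V_DD − V_GS)/R = (2.4 − 1.33) / 26.7 = 0.0401 mA.

V_GS = 1.33 V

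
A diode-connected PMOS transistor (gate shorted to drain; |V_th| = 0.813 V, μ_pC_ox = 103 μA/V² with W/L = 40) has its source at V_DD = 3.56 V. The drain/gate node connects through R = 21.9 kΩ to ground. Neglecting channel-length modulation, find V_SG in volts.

V_SG = 1.05 V

With gate tied to drain, V_SG = V_SD ≥ V_SG − |V_th|, so the device is in saturation.
k_p = μ_pC_ox · (W/L) = 4.12 mA/V².
KCL at the drain: ½ k_p (V_SG − |V_th|)² = (V_DD − V_SG)/R.
Let x = V_SG − 0.813. Then 45.1 x² + x − 2.747 = 0, giving x = 0.236 V (positive root), so V_SG = 1.05 V.
I_D = (V_DD − V_SG)/R = (3.56 − 1.05) / 21.9 = 0.115 mA.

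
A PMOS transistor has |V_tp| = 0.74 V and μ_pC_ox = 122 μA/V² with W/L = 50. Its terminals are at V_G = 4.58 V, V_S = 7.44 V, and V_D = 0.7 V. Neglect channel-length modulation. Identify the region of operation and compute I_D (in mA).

Saturation; I_D = 13.7 mA

V_SG = V_S − V_G = 7.44 − 4.58 = 2.86 V; V_SD = V_S − V_D = 7.44 − 0.7 = 6.74 V.
k_p = μ_pC_ox · (W/L) = 6.1 mA/V².
V_ov = V_SG − |V_tp| = 2.86 − 0.74 = 2.12 V.
Since V_SD = 6.74 V ≥ V_ov = 2.12 V, the device is in saturation.
I_D = ½ k_p V_ov² = 0.5 × 6.1 × 2.12² = 13.7 mA.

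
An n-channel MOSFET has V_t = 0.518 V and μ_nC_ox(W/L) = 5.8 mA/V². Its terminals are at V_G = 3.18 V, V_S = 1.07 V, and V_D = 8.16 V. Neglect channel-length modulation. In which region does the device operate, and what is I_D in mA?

V_GS = V_G − V_S = 3.18 − 1.07 = 2.11 V; V_DS = V_D − V_S = 8.16 − 1.07 = 7.09 V.
V_ov = V_GS − V_t = 2.11 − 0.518 = 1.59 V.
Since V_DS = 7.09 V ≥ V_ov = 1.59 V, the device is in saturation.
I_D = ½ k_n V_ov² = 0.5 × 5.8 × 1.59² = 7.35 mA.

Saturation; I_D = 7.35 mA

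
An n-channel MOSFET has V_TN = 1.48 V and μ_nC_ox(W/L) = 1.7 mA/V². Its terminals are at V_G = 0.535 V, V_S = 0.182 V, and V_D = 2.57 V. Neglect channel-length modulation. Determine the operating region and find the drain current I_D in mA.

Cutoff; I_D = 0 mA

V_GS = V_G − V_S = 0.535 − 0.182 = 0.353 V; V_DS = V_D − V_S = 2.57 − 0.182 = 2.39 V.
V_GS = 0.353 V < V_TN = 1.48 V, so the transistor is in cutoff.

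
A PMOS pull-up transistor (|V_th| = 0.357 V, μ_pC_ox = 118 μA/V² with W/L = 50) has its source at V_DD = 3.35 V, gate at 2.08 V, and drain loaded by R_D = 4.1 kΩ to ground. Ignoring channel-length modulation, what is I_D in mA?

I_D = 0.778 mA

V_SG = V_DD − V_G = 3.35 − 2.08 = 1.27 V, so V_ov = 1.27 − 0.357 = 0.913 V.
k_p = μ_pC_ox · (W/L) = 5.9 mA/V².
Assume saturation: I_D = ½ k_p V_ov² = 0.5 × 5.9 × 0.913² = 2.46 mA, giving V_SD = V_DD − I_D R_D = 3.35 − 2.46 × 4.1 = -6.73 V.
But -6.73 V < V_ov = 0.913 V, so the device is actually in triode.
In triode I_D = k_p[V_ov V_SD − ½ V_SD²] and I_D = (V_DD − V_SD)/R_D. Equating: 12.1 V_SD² − 23.09 V_SD + 3.35 = 0, giving V_SD = 0.158 V (the root below V_ov).
I_D = (3.35 − 0.158) / 4.1 = 0.778 mA.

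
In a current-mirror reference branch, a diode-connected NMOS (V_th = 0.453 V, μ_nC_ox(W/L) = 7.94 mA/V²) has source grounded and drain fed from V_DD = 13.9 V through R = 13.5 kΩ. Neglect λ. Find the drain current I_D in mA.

With gate tied to drain, V_GS = V_DS ≥ V_GS − V_th, so the device is in saturation.
KCL at the drain: ½ k_n (V_GS − V_th)² = (V_DD − V_GS)/R.
Let x = V_GS − 0.453. Then 53.6 x² + x − 13.45 = 0, giving x = 0.492 V (positive root), so V_GS = 0.945 V.
I_D = (V_DD − V_GS)/R = (13.9 − 0.945) / 13.5 = 0.96 mA.

I_D = 0.960 mA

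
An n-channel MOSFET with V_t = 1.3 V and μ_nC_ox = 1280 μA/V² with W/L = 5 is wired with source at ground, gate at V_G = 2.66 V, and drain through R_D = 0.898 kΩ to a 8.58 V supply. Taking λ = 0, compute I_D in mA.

I_D = 5.92 mA

V_GS = V_G = 2.66 V, so V_ov = 2.66 − 1.3 = 1.36 V.
k_n = μ_nC_ox · (W/L) = 6.4 mA/V².
Assume saturation: I_D = ½ k_n V_ov² = 0.5 × 6.4 × 1.36² = 5.92 mA, giving V_DS = V_DD − I_D R_D = 8.58 − 5.92 × 0.898 = 3.26 V.
V_DS = 3.26 V ≥ V_ov = 1.36 V, confirming saturation.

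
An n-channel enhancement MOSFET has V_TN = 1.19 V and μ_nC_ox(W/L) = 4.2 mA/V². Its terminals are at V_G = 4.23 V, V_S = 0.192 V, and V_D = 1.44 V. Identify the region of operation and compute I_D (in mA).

V_GS = V_G − V_S = 4.23 − 0.192 = 4.04 V; V_DS = V_D − V_S = 1.44 − 0.192 = 1.25 V.
V_ov = V_GS − V_TN = 4.04 − 1.19 = 2.85 V.
Since V_DS = 1.25 V < V_ov = 2.85 V, the device is in the triode region.
I_D = k_n [V_ov · V_DS − ½ V_DS²] = 4.2 × [2.85 × 1.25 − 0.5 × 1.25²] = 11.7 mA.

Triode; I_D = 11.7 mA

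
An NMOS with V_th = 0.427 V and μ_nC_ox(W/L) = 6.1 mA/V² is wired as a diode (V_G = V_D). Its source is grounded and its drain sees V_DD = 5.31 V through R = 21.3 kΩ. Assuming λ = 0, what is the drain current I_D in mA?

With gate tied to drain, V_GS = V_DS ≥ V_GS − V_th, so the device is in saturation.
KCL at the drain: ½ k_n (V_GS − V_th)² = (V_DD − V_GS)/R.
Let x = V_GS − 0.427. Then 65 x² + x − 4.883 = 0, giving x = 0.267 V (positive root), so V_GS = 0.694 V.
I_D = (V_DD − V_GS)/R = (5.31 − 0.694) / 21.3 = 0.217 mA.

I_D = 0.217 mA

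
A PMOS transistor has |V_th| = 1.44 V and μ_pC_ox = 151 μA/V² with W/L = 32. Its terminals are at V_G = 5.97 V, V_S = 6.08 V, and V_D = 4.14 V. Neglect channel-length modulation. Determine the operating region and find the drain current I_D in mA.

V_SG = V_S − V_G = 6.08 − 5.97 = 0.11 V; V_SD = V_S − V_D = 6.08 − 4.14 = 1.94 V.
V_SG = 0.11 V < |V_th| = 1.44 V, so the transistor is in cutoff.

Cutoff; I_D = 0 mA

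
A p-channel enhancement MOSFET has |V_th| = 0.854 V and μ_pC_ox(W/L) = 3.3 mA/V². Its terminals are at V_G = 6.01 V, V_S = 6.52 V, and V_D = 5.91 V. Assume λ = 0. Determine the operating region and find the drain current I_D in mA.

Cutoff; I_D = 0 mA

V_SG = V_S − V_G = 6.52 − 6.01 = 0.51 V; V_SD = V_S − V_D = 6.52 − 5.91 = 0.61 V.
V_SG = 0.51 V < |V_th| = 0.854 V, so the transistor is in cutoff.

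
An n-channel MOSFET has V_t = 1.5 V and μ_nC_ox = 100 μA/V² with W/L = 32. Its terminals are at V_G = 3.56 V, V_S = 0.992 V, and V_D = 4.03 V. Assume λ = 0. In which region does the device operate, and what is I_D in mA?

Saturation; I_D = 1.82 mA

V_GS = V_G − V_S = 3.56 − 0.992 = 2.57 V; V_DS = V_D − V_S = 4.03 − 0.992 = 3.04 V.
k_n = μ_nC_ox · (W/L) = 3.2 mA/V².
V_ov = V_GS − V_t = 2.57 − 1.5 = 1.07 V.
Since V_DS = 3.04 V ≥ V_ov = 1.07 V, the device is in saturation.
I_D = ½ k_n V_ov² = 0.5 × 3.2 × 1.07² = 1.82 mA.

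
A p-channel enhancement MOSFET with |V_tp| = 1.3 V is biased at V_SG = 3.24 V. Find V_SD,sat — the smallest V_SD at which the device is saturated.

The boundary between triode and saturation is V_SD = V_SG − |V_tp| = V_ov.
V_ov = 3.24 − 1.3 = 1.94 V.

V_SD,sat = 1.94 V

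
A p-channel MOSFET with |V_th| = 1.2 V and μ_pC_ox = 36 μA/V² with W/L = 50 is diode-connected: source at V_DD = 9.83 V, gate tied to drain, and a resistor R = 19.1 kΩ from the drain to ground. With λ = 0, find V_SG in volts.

V_SG = 1.88 V

With gate tied to drain, V_SG = V_SD ≥ V_SG − |V_th|, so the device is in saturation.
k_p = μ_pC_ox · (W/L) = 1.8 mA/V².
KCL at the drain: ½ k_p (V_SG − |V_th|)² = (V_DD − V_SG)/R.
Let x = V_SG − 1.2. Then 17.2 x² + x − 8.63 = 0, giving x = 0.68 V (positive root), so V_SG = 1.88 V.
I_D = (V_DD − V_SG)/R = (9.83 − 1.88) / 19.1 = 0.416 mA.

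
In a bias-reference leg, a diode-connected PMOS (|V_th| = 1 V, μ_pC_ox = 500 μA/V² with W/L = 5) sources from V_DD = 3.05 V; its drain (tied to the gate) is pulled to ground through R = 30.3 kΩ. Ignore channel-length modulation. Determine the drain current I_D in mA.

With gate tied to drain, V_SG = V_SD ≥ V_SG − |V_th|, so the device is in saturation.
k_p = μ_pC_ox · (W/L) = 2.5 mA/V².
KCL at the drain: ½ k_p (V_SG − |V_th|)² = (V_DD − V_SG)/R.
Let x = V_SG − 1. Then 37.9 x² + x − 2.05 = 0, giving x = 0.22 V (positive root), so V_SG = 1.22 V.
I_D = (V_DD − V_SG)/R = (3.05 − 1.22) / 30.3 = 0.0604 mA.

I_D = 0.0604 mA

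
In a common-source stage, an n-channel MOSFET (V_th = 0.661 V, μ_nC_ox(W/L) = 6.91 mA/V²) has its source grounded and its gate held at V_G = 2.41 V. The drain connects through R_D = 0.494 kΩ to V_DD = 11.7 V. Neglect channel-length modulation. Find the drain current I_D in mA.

V_GS = V_G = 2.41 V, so V_ov = 2.41 − 0.661 = 1.75 V.
Assume saturation: I_D = ½ k_n V_ov² = 0.5 × 6.91 × 1.75² = 10.6 mA, giving V_DS = V_DD − I_D R_D = 11.7 − 10.6 × 0.494 = 6.48 V.
V_DS = 6.48 V ≥ V_ov = 1.75 V, confirming saturation.

I_D = 10.6 mA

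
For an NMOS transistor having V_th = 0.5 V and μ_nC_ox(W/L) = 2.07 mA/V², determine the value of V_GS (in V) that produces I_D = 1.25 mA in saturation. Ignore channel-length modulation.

In saturation I_D = ½ k_n (V_GS − V_th)², so V_GS − V_th = √(2 I_D / k_n) = √(2 × 1.25 / 2.07) = 1.1 V.
V_GS = 0.5 + 1.1 = 1.6 V.

V_GS = 1.60 V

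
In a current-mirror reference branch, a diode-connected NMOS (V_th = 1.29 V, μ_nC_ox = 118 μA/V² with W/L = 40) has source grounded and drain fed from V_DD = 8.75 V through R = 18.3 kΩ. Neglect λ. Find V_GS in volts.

V_GS = 1.69 V

With gate tied to drain, V_GS = V_DS ≥ V_GS − V_th, so the device is in saturation.
k_n = μ_nC_ox · (W/L) = 4.72 mA/V².
KCL at the drain: ½ k_n (V_GS − V_th)² = (V_DD − V_GS)/R.
Let x = V_GS − 1.29. Then 43.2 x² + x − 7.46 = 0, giving x = 0.404 V (positive root), so V_GS = 1.69 V.
I_D = (V_DD − V_GS)/R = (8.75 − 1.69) / 18.3 = 0.386 mA.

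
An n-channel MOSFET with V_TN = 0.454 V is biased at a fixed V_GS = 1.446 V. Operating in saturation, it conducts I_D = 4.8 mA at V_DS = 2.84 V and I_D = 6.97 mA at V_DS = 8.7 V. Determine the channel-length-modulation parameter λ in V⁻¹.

λ = 0.0988 V⁻¹

With V_GS fixed, I_D ∝ (1 + λ V_DS) in saturation, so I_D2/I_D1 = (1 + λ V_DS2)/(1 + λ V_DS1).
6.97/4.8 = 1.452 = (1 + 8.7 λ)/(1 + 2.84 λ).
Solving: λ (I_D1 V_DS2 − I_D2 V_DS1) = I_D2 − I_D1, so λ = (6.97 − 4.8) / (4.8 × 8.7 − 6.97 × 2.84) = 2.17 / 22 = 0.0988 V⁻¹.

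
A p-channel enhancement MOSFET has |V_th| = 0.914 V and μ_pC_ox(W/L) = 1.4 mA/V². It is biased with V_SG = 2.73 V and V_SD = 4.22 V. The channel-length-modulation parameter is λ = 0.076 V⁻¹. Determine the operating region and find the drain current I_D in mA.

V_ov = V_SG − |V_th| = 2.73 − 0.914 = 1.82 V.
Since V_SD = 4.22 V ≥ V_ov = 1.82 V, the device is in saturation.
I_D = ½ k_p V_ov² (1 + λ V_SD) = 0.5 × 1.4 × 1.82² × (1 + 0.076 × 4.22) = 3.05 mA.

Saturation; I_D = 3.05 mA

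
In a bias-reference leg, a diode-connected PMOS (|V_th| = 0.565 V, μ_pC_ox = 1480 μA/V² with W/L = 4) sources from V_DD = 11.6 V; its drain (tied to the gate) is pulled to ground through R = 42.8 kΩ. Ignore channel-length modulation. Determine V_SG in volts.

With gate tied to drain, V_SG = V_SD ≥ V_SG − |V_th|, so the device is in saturation.
k_p = μ_pC_ox · (W/L) = 5.92 mA/V².
KCL at the drain: ½ k_p (V_SG − |V_th|)² = (V_DD − V_SG)/R.
Let x = V_SG − 0.565. Then 127 x² + x − 11.04 = 0, giving x = 0.291 V (positive root), so V_SG = 0.856 V.
I_D = (V_DD − V_SG)/R = (11.6 − 0.856) / 42.8 = 0.251 mA.

V_SG = 0.856 V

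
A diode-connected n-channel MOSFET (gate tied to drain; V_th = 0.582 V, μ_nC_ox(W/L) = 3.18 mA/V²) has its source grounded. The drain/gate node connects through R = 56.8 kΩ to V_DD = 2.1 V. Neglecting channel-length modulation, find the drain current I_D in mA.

I_D = 0.0245 mA

With gate tied to drain, V_GS = V_DS ≥ V_GS − V_th, so the device is in saturation.
KCL at the drain: ½ k_n (V_GS − V_th)² = (V_DD − V_GS)/R.
Let x = V_GS − 0.582. Then 90.3 x² + x − 1.518 = 0, giving x = 0.124 V (positive root), so V_GS = 0.706 V.
I_D = (V_DD − V_GS)/R = (2.1 − 0.706) / 56.8 = 0.0245 mA.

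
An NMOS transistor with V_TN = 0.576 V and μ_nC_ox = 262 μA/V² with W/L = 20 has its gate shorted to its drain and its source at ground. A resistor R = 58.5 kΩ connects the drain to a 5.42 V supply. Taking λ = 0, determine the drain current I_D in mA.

With gate tied to drain, V_GS = V_DS ≥ V_GS − V_TN, so the device is in saturation.
k_n = μ_nC_ox · (W/L) = 5.24 mA/V².
KCL at the drain: ½ k_n (V_GS − V_TN)² = (V_DD − V_GS)/R.
Let x = V_GS − 0.576. Then 153 x² + x − 4.844 = 0, giving x = 0.175 V (positive root), so V_GS = 0.751 V.
I_D = (V_DD − V_GS)/R = (5.42 − 0.751) / 58.5 = 0.0798 mA.

I_D = 0.0798 mA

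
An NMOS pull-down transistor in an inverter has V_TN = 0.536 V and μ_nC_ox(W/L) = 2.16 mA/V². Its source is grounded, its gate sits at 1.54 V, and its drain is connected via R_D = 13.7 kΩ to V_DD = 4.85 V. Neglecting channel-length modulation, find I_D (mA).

V_GS = V_G = 1.54 V, so V_ov = 1.54 − 0.536 = 1 V.
Assume saturation: I_D = ½ k_n V_ov² = 0.5 × 2.16 × 1² = 1.09 mA, giving V_DS = V_DD − I_D R_D = 4.85 − 1.09 × 13.7 = -10.1 V.
But -10.1 V < V_ov = 1 V, so the device is actually in triode.
In triode I_D = k_n[V_ov V_DS − ½ V_DS²] and I_D = (V_DD − V_DS)/R_D. Equating: 14.8 V_DS² − 30.71 V_DS + 4.85 = 0, giving V_DS = 0.172 V (the root below V_ov).
I_D = (4.85 − 0.172) / 13.7 = 0.341 mA.

I_D = 0.341 mA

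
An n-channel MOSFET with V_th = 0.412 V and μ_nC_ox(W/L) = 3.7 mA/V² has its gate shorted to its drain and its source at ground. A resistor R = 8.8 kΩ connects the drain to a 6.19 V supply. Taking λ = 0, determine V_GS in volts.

V_GS = 0.978 V

With gate tied to drain, V_GS = V_DS ≥ V_GS − V_th, so the device is in saturation.
KCL at the drain: ½ k_n (V_GS − V_th)² = (V_DD − V_GS)/R.
Let x = V_GS − 0.412. Then 16.3 x² + x − 5.778 = 0, giving x = 0.566 V (positive root), so V_GS = 0.978 V.
I_D = (V_DD − V_GS)/R = (6.19 − 0.978) / 8.8 = 0.592 mA.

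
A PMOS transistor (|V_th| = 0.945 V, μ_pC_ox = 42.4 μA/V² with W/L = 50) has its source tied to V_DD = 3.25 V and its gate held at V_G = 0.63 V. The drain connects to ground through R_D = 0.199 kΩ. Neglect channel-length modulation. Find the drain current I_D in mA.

V_SG = V_DD − V_G = 3.25 − 0.63 = 2.62 V, so V_ov = 2.62 − 0.945 = 1.68 V.
k_p = μ_pC_ox · (W/L) = 2.12 mA/V².
Assume saturation: I_D = ½ k_p V_ov² = 0.5 × 2.12 × 1.68² = 2.97 mA, giving V_SD = V_DD − I_D R_D = 3.25 − 2.97 × 0.199 = 2.66 V.
V_SD = 2.66 V ≥ V_ov = 1.68 V, confirming saturation.

I_D = 2.97 mA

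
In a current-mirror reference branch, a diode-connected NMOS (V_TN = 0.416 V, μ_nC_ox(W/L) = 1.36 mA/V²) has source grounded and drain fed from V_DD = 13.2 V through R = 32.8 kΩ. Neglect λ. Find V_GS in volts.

With gate tied to drain, V_GS = V_DS ≥ V_GS − V_TN, so the device is in saturation.
KCL at the drain: ½ k_n (V_GS − V_TN)² = (V_DD − V_GS)/R.
Let x = V_GS − 0.416. Then 22.3 x² + x − 12.78 = 0, giving x = 0.735 V (positive root), so V_GS = 1.15 V.
I_D = (V_DD − V_GS)/R = (13.2 − 1.15) / 32.8 = 0.367 mA.

V_GS = 1.15 V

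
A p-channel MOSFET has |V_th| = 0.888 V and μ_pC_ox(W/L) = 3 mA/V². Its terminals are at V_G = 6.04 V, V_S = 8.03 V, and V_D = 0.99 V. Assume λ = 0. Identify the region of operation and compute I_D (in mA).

V_SG = V_S − V_G = 8.03 − 6.04 = 1.99 V; V_SD = V_S − V_D = 8.03 − 0.99 = 7.04 V.
V_ov = V_SG − |V_th| = 1.99 − 0.888 = 1.1 V.
Since V_SD = 7.04 V ≥ V_ov = 1.1 V, the device is in saturation.
I_D = ½ k_p V_ov² = 0.5 × 3 × 1.1² = 1.82 mA.

Saturation; I_D = 1.82 mA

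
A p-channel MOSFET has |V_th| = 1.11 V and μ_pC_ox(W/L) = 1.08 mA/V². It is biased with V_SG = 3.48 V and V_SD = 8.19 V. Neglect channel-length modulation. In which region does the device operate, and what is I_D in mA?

Saturation; I_D = 3.03 mA

V_ov = V_SG − |V_th| = 3.48 − 1.11 = 2.37 V.
Since V_SD = 8.19 V ≥ V_ov = 2.37 V, the device is in saturation.
I_D = ½ k_p V_ov² = 0.5 × 1.08 × 2.37² = 3.03 mA.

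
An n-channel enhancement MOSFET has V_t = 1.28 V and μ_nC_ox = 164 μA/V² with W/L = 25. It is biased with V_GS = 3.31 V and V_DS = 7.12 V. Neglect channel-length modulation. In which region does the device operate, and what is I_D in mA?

k_n = μ_nC_ox · (W/L) = 4.1 mA/V².
V_ov = V_GS − V_t = 3.31 − 1.28 = 2.03 V.
Since V_DS = 7.12 V ≥ V_ov = 2.03 V, the device is in saturation.
I_D = ½ k_n V_ov² = 0.5 × 4.1 × 2.03² = 8.45 mA.

Saturation; I_D = 8.45 mA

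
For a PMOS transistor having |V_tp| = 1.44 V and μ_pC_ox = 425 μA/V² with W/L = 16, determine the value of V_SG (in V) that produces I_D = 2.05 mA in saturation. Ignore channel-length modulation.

V_SG = 2.22 V

k_p = μ_pC_ox · (W/L) = 6.8 mA/V².
In saturation I_D = ½ k_p (V_SG − |V_tp|)², so V_SG − |V_tp| = √(2 I_D / k_p) = √(2 × 2.05 / 6.8) = 0.776 V.
V_SG = 1.44 + 0.776 = 2.22 V.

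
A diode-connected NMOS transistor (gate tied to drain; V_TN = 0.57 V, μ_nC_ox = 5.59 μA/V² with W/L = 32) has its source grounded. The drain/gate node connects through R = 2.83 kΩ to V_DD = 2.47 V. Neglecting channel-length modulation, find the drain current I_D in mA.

With gate tied to drain, V_GS = V_DS ≥ V_GS − V_TN, so the device is in saturation.
k_n = μ_nC_ox · (W/L) = 0.1789 mA/V².
KCL at the drain: ½ k_n (V_GS − V_TN)² = (V_DD − V_GS)/R.
Let x = V_GS − 0.57. Then 0.253 x² + x − 1.9 = 0, giving x = 1.4 V (positive root), so V_GS = 1.97 V.
I_D = (V_DD − V_GS)/R = (2.47 − 1.97) / 2.83 = 0.176 mA.

I_D = 0.176 mA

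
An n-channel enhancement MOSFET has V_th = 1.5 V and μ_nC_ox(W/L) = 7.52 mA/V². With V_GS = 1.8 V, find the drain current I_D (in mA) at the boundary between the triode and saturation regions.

I_D = 0.338 mA

At the boundary V_DS = V_ov = V_GS − V_th = 1.8 − 1.5 = 0.3 V.
I_D = ½ k_n V_ov² = 0.5 × 7.52 × 0.3² = 0.338 mA.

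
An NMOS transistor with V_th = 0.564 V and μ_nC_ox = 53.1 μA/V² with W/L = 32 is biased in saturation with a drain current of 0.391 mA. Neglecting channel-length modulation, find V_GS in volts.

k_n = μ_nC_ox · (W/L) = 1.699 mA/V².
In saturation I_D = ½ k_n (V_GS − V_th)², so V_GS − V_th = √(2 I_D / k_n) = √(2 × 0.391 / 1.699) = 0.678 V.
V_GS = 0.564 + 0.678 = 1.24 V.

V_GS = 1.24 V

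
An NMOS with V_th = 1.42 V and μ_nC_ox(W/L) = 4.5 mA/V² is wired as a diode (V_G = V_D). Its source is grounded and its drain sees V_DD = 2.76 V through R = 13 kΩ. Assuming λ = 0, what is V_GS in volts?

With gate tied to drain, V_GS = V_DS ≥ V_GS − V_th, so the device is in saturation.
KCL at the drain: ½ k_n (V_GS − V_th)² = (V_DD − V_GS)/R.
Let x = V_GS − 1.42. Then 29.2 x² + x − 1.34 = 0, giving x = 0.198 V (positive root), so V_GS = 1.62 V.
I_D = (V_DD − V_GS)/R = (2.76 − 1.62) / 13 = 0.0879 mA.

V_GS = 1.62 V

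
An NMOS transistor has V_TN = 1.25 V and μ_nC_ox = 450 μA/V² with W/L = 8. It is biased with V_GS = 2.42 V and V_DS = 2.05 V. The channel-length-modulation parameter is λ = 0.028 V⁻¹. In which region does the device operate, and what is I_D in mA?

k_n = μ_nC_ox · (W/L) = 3.6 mA/V².
V_ov = V_GS − V_TN = 2.42 − 1.25 = 1.17 V.
Since V_DS = 2.05 V ≥ V_ov = 1.17 V, the device is in saturation.
I_D = ½ k_n V_ov² (1 + λ V_DS) = 0.5 × 3.6 × 1.17² × (1 + 0.028 × 2.05) = 2.61 mA.

Saturation; I_D = 2.61 mA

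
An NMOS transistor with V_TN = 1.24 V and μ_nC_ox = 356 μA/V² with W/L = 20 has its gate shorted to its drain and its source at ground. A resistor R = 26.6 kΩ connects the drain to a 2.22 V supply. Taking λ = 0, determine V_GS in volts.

With gate tied to drain, V_GS = V_DS ≥ V_GS − V_TN, so the device is in saturation.
k_n = μ_nC_ox · (W/L) = 7.12 mA/V².
KCL at the drain: ½ k_n (V_GS − V_TN)² = (V_DD − V_GS)/R.
Let x = V_GS − 1.24. Then 94.7 x² + x − 0.98 = 0, giving x = 0.0966 V (positive root), so V_GS = 1.34 V.
I_D = (V_DD − V_GS)/R = (2.22 − 1.34) / 26.6 = 0.0332 mA.

V_GS = 1.34 V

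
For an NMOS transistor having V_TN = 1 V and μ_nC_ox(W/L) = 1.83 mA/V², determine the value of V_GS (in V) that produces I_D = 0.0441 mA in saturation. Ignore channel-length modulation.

V_GS = 1.22 V

In saturation I_D = ½ k_n (V_GS − V_TN)², so V_GS − V_TN = √(2 I_D / k_n) = √(2 × 0.0441 / 1.83) = 0.22 V.
V_GS = 1 + 0.22 = 1.22 V.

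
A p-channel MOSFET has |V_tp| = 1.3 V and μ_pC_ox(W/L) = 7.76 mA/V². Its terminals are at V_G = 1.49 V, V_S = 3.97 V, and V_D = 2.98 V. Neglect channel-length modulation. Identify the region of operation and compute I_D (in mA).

V_SG = V_S − V_G = 3.97 − 1.49 = 2.48 V; V_SD = V_S − V_D = 3.97 − 2.98 = 0.99 V.
V_ov = V_SG − |V_tp| = 2.48 − 1.3 = 1.18 V.
Since V_SD = 0.99 V < V_ov = 1.18 V, the device is in the triode region.
I_D = k_p [V_ov · V_SD − ½ V_SD²] = 7.76 × [1.18 × 0.99 − 0.5 × 0.99²] = 5.26 mA.

Triode; I_D = 5.26 mA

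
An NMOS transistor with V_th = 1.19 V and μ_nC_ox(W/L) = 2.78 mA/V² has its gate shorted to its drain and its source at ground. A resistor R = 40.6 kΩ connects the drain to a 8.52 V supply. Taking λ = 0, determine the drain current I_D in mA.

With gate tied to drain, V_GS = V_DS ≥ V_GS − V_th, so the device is in saturation.
KCL at the drain: ½ k_n (V_GS − V_th)² = (V_DD − V_GS)/R.
Let x = V_GS − 1.19. Then 56.4 x² + x − 7.33 = 0, giving x = 0.352 V (positive root), so V_GS = 1.54 V.
I_D = (V_DD − V_GS)/R = (8.52 − 1.54) / 40.6 = 0.172 mA.

I_D = 0.172 mA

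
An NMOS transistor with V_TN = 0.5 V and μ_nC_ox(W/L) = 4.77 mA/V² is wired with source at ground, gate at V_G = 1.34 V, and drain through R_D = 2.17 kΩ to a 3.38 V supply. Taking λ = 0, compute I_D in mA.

I_D = 1.34 mA

V_GS = V_G = 1.34 V, so V_ov = 1.34 − 0.5 = 0.84 V.
Assume saturation: I_D = ½ k_n V_ov² = 0.5 × 4.77 × 0.84² = 1.68 mA, giving V_DS = V_DD − I_D R_D = 3.38 − 1.68 × 2.17 = -0.272 V.
But -0.272 V < V_ov = 0.84 V, so the device is actually in triode.
In triode I_D = k_n[V_ov V_DS − ½ V_DS²] and I_D = (V_DD − V_DS)/R_D. Equating: 5.18 V_DS² − 9.695 V_DS + 3.38 = 0, giving V_DS = 0.463 V (the root below V_ov).
I_D = (3.38 − 0.463) / 2.17 = 1.34 mA.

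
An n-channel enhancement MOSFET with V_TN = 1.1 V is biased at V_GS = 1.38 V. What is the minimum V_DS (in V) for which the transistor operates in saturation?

V_DS,sat = 0.280 V

The boundary between triode and saturation is V_DS = V_GS − V_TN = V_ov.
V_ov = 1.38 − 1.1 = 0.28 V.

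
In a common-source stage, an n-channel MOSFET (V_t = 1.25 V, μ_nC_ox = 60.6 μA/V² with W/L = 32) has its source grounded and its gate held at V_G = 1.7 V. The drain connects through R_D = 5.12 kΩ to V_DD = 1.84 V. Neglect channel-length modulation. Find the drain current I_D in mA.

V_GS = V_G = 1.7 V, so V_ov = 1.7 − 1.25 = 0.45 V.
k_n = μ_nC_ox · (W/L) = 1.939 mA/V².
Assume saturation: I_D = ½ k_n V_ov² = 0.5 × 1.939 × 0.45² = 0.196 mA, giving V_DS = V_DD − I_D R_D = 1.84 − 0.196 × 5.12 = 0.835 V.
V_DS = 0.835 V ≥ V_ov = 0.45 V, confirming saturation.

I_D = 0.196 mA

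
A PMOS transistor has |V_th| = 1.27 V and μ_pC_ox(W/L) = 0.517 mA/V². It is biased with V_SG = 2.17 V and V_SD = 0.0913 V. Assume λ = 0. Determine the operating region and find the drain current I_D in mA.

V_ov = V_SG − |V_th| = 2.17 − 1.27 = 0.9 V.
Since V_SD = 0.0913 V < V_ov = 0.9 V, the device is in the triode region.
I_D = k_p [V_ov · V_SD − ½ V_SD²] = 0.517 × [0.9 × 0.0913 − 0.5 × 0.0913²] = 0.0403 mA.

Triode; I_D = 0.0403 mA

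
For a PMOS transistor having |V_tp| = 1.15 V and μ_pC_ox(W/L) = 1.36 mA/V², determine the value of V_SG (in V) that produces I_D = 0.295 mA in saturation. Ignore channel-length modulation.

In saturation I_D = ½ k_p (V_SG − |V_tp|)², so V_SG − |V_tp| = √(2 I_D / k_p) = √(2 × 0.295 / 1.36) = 0.659 V.
V_SG = 1.15 + 0.659 = 1.81 V.

V_SG = 1.81 V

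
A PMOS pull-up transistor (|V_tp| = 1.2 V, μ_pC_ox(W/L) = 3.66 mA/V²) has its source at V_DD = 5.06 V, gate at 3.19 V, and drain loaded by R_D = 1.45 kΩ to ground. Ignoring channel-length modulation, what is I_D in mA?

V_SG = V_DD − V_G = 5.06 − 3.19 = 1.87 V, so V_ov = 1.87 − 1.2 = 0.67 V.
Assume saturation: I_D = ½ k_p V_ov² = 0.5 × 3.66 × 0.67² = 0.821 mA, giving V_SD = V_DD − I_D R_D = 5.06 − 0.821 × 1.45 = 3.87 V.
V_SD = 3.87 V ≥ V_ov = 0.67 V, confirming saturation.

I_D = 0.821 mA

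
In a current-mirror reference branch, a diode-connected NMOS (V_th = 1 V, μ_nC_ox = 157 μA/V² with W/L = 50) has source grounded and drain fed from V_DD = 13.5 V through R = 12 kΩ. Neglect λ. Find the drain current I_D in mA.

With gate tied to drain, V_GS = V_DS ≥ V_GS − V_th, so the device is in saturation.
k_n = μ_nC_ox · (W/L) = 7.85 mA/V².
KCL at the drain: ½ k_n (V_GS − V_th)² = (V_DD − V_GS)/R.
Let x = V_GS − 1. Then 47.1 x² + x − 12.5 = 0, giving x = 0.505 V (positive root), so V_GS = 1.5 V.
I_D = (V_DD − V_GS)/R = (13.5 − 1.5) / 12 = 1 mA.

I_D = 1.00 mA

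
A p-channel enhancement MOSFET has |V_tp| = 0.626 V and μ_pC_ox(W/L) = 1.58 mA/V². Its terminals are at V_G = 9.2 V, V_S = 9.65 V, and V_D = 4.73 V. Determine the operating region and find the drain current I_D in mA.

V_SG = V_S − V_G = 9.65 − 9.2 = 0.45 V; V_SD = V_S − V_D = 9.65 − 4.73 = 4.92 V.
V_SG = 0.45 V < |V_tp| = 0.626 V, so the transistor is in cutoff.

Cutoff; I_D = 0 mA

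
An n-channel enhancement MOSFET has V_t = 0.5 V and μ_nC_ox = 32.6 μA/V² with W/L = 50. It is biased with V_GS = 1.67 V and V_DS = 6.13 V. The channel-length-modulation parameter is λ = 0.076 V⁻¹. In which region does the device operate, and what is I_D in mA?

k_n = μ_nC_ox · (W/L) = 1.63 mA/V².
V_ov = V_GS − V_t = 1.67 − 0.5 = 1.17 V.
Since V_DS = 6.13 V ≥ V_ov = 1.17 V, the device is in saturation.
I_D = ½ k_n V_ov² (1 + λ V_DS) = 0.5 × 1.63 × 1.17² × (1 + 0.076 × 6.13) = 1.64 mA.

Saturation; I_D = 1.64 mA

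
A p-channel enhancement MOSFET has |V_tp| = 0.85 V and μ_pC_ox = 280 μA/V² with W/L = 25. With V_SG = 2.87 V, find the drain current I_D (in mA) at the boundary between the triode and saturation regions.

At the boundary V_SD = V_ov = V_SG − |V_tp| = 2.87 − 0.85 = 2.02 V.
k_p = μ_pC_ox · (W/L) = 7 mA/V².
I_D = ½ k_p V_ov² = 0.5 × 7 × 2.02² = 14.3 mA.

I_D = 14.3 mA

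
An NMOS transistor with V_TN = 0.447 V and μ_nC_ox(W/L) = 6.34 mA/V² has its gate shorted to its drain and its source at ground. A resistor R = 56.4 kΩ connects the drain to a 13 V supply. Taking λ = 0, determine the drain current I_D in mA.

With gate tied to drain, V_GS = V_DS ≥ V_GS − V_TN, so the device is in saturation.
KCL at the drain: ½ k_n (V_GS − V_TN)² = (V_DD − V_GS)/R.
Let x = V_GS − 0.447. Then 179 x² + x − 12.55 = 0, giving x = 0.262 V (positive root), so V_GS = 0.709 V.
I_D = (V_DD − V_GS)/R = (13 − 0.709) / 56.4 = 0.218 mA.

I_D = 0.218 mA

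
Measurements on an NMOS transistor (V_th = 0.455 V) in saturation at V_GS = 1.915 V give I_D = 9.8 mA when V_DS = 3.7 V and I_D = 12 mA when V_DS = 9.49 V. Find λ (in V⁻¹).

λ = 0.0453 V⁻¹

With V_GS fixed, I_D ∝ (1 + λ V_DS) in saturation, so I_D2/I_D1 = (1 + λ V_DS2)/(1 + λ V_DS1).
12/9.8 = 1.224 = (1 + 9.49 λ)/(1 + 3.7 λ).
Solving: λ (I_D1 V_DS2 − I_D2 V_DS1) = I_D2 − I_D1, so λ = (12 − 9.8) / (9.8 × 9.49 − 12 × 3.7) = 2.2 / 48.6 = 0.0453 V⁻¹.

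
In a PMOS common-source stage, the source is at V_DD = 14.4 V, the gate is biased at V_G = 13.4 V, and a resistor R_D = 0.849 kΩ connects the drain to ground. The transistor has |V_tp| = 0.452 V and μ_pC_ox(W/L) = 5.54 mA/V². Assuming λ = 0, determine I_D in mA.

V_SG = V_DD − V_G = 14.4 − 13.4 = 1 V, so V_ov = 1 − 0.452 = 0.548 V.
Assume saturation: I_D = ½ k_p V_ov² = 0.5 × 5.54 × 0.548² = 0.832 mA, giving V_SD = V_DD − I_D R_D = 14.4 − 0.832 × 0.849 = 13.7 V.
V_SD = 13.7 V ≥ V_ov = 0.548 V, confirming saturation.

I_D = 0.832 mA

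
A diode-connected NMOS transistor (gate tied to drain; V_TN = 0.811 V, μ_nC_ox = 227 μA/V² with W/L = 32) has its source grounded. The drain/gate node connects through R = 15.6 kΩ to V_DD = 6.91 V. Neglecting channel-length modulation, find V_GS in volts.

With gate tied to drain, V_GS = V_DS ≥ V_GS − V_TN, so the device is in saturation.
k_n = μ_nC_ox · (W/L) = 7.264 mA/V².
KCL at the drain: ½ k_n (V_GS − V_TN)² = (V_DD − V_GS)/R.
Let x = V_GS − 0.811. Then 56.7 x² + x − 6.099 = 0, giving x = 0.319 V (positive root), so V_GS = 1.13 V.
I_D = (V_DD − V_GS)/R = (6.91 − 1.13) / 15.6 = 0.37 mA.

V_GS = 1.13 V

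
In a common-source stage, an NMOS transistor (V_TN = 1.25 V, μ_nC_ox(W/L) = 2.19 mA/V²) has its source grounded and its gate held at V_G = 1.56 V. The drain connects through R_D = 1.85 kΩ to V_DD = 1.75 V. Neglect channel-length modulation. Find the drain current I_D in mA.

V_GS = V_G = 1.56 V, so V_ov = 1.56 − 1.25 = 0.31 V.
Assume saturation: I_D = ½ k_n V_ov² = 0.5 × 2.19 × 0.31² = 0.105 mA, giving V_DS = V_DD − I_D R_D = 1.75 − 0.105 × 1.85 = 1.56 V.
V_DS = 1.56 V ≥ V_ov = 0.31 V, confirming saturation.

I_D = 0.105 mA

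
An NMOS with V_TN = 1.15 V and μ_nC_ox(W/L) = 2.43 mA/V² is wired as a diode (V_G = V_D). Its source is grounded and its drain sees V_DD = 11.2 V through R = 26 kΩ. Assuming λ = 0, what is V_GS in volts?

With gate tied to drain, V_GS = V_DS ≥ V_GS − V_TN, so the device is in saturation.
KCL at the drain: ½ k_n (V_GS − V_TN)² = (V_DD − V_GS)/R.
Let x = V_GS − 1.15. Then 31.6 x² + x − 10.05 = 0, giving x = 0.548 V (positive root), so V_GS = 1.7 V.
I_D = (V_DD − V_GS)/R = (11.2 − 1.7) / 26 = 0.365 mA.

V_GS = 1.70 V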